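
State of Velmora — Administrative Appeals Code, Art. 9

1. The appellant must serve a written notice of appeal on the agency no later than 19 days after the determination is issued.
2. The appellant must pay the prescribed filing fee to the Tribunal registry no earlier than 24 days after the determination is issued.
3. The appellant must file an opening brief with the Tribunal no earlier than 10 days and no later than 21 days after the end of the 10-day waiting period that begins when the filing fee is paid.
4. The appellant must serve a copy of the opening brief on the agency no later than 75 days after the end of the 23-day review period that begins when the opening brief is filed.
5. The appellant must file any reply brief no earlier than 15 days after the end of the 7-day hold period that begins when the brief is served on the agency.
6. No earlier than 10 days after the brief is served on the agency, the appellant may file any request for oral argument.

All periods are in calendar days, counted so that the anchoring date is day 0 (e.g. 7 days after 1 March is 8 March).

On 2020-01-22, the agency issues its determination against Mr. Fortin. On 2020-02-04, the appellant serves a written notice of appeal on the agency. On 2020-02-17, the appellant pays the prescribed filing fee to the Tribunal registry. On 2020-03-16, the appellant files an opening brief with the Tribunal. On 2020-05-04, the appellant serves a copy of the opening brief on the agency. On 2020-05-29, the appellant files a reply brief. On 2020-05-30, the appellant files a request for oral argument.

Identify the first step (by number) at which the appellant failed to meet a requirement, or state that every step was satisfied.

None — every step was satisfied

Step 1 — counting 19 days from 2020-01-22 (when the determination is issued) gives a deadline of 2020-02-10; done 2020-02-04 — timely.
Step 2 — must wait 24 days from 2020-01-22 (when the determination is issued), so not before 2020-02-15; 2020-02-17 is on or after that date.
Step 3 — 10 and 21 days from 2020-02-27 (end of the 10-day waiting period, which began when the filing fee is paid on 2020-02-17) are 2020-03-08 and 2020-03-19 respectively; 2020-03-16 falls inside that range.
Step 4 — counting 75 days from 2020-04-08 (end of the 23-day review period, which began when the opening brief is filed on 2020-03-16) gives a deadline of 2020-06-22; 2020-05-04 is within that limit.
Step 5 — must wait 15 days from 2020-05-11 (end of the 7-day hold period, which began when the brief is served on the agency on 2020-05-04), so not before 2020-05-26; done 2020-05-29, after the minimum wait.
Step 6 — must wait 10 days from 2020-05-04 (when the brief is served on the agency), so not before 2020-05-14; 2020-05-30 is on or after that date.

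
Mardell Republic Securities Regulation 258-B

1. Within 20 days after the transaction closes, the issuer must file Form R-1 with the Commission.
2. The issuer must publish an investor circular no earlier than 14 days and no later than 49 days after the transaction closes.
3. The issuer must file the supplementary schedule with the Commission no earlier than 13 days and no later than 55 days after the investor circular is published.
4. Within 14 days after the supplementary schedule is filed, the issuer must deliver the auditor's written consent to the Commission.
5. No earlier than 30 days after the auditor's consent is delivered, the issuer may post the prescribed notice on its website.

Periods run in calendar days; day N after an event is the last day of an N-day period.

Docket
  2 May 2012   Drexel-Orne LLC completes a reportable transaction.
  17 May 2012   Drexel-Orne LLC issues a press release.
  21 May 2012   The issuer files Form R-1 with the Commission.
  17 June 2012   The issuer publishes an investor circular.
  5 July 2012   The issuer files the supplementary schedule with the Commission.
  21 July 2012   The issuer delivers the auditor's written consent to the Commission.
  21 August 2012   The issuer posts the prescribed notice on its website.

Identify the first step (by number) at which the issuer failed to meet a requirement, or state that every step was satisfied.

Step 1 — counting 20 days from 2 May 2012 (when the transaction closes) gives a deadline of 22 May 2012; 21 May 2012 is within that limit.
Step 2 — 14 and 49 days from 2 May 2012 (when the transaction closes) are 16 May 2012 and 20 June 2012 respectively; done 17 June 2012, which is between those dates.
Step 3 — 13 and 55 days from 17 June 2012 (when the investor circular is published) are 30 June 2012 and 11 August 2012 respectively; done 5 July 2012 — within the window.
Step 4 — counting 14 days from 5 July 2012 (when the supplementary schedule is filed) gives a deadline of 19 July 2012; not done until 21 July 2012, 2 days after the deadline.
The analysis stops there.

Step 4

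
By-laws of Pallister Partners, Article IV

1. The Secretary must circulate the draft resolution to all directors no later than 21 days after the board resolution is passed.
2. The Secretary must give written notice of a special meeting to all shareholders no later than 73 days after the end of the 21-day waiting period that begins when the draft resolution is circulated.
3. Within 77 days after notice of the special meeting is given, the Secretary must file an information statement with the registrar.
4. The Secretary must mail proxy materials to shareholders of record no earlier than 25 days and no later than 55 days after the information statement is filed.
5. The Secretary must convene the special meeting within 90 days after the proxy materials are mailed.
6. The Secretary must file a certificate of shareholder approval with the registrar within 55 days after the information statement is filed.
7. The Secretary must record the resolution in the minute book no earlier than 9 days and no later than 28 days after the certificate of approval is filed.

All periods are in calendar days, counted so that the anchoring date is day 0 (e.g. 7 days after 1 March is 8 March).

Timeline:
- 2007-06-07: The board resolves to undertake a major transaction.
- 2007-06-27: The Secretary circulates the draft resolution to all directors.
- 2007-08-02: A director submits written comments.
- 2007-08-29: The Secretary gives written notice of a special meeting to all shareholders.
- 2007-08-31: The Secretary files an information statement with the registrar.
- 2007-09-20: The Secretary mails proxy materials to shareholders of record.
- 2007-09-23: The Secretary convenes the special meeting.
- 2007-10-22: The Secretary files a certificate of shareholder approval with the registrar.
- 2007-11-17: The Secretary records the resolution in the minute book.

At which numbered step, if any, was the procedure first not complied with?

Step 4

Step 1 — counting 21 days from 2007-06-07 (when the board resolution is passed) gives a deadline of 2007-06-28; completed 2007-06-27, before the deadline.
Step 2 — counting 73 days from 2007-07-18 (end of the 21-day waiting period, which began when the draft resolution is circulated on 2007-06-27) gives a deadline of 2007-09-29; 2007-08-29 is within that limit.
Step 3 — counting 77 days from 2007-08-29 (when notice of the special meeting is given) gives a deadline of 2007-11-14; 2007-08-31 is within that limit.
Step 4 — 25 and 55 days from 2007-08-31 (when the information statement is filed) are 2007-09-25 and 2007-10-25 respectively; 2007-09-20 is 5 days too early.
The procedure was therefore not followed at step 4.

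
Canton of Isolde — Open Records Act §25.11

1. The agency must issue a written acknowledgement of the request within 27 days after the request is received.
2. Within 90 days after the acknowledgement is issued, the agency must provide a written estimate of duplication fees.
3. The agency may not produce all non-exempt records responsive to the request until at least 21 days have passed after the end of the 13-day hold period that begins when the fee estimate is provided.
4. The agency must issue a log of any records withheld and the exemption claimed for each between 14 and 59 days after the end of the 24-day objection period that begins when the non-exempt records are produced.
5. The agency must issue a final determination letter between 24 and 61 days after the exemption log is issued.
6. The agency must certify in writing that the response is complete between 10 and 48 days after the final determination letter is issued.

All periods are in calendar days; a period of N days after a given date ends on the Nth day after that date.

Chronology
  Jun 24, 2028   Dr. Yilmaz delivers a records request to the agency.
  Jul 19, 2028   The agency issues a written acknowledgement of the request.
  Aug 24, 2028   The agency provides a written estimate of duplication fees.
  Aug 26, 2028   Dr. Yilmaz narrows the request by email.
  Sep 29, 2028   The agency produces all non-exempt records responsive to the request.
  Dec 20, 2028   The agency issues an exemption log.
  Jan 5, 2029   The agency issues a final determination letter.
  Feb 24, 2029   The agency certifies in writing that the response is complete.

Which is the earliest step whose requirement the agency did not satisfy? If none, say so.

Step 1: 27 days after Jun 24, 2028 (when the request is received) is Jul 21, 2028; done Jul 19, 2028 — timely.
Step 2: 90 days after Jul 19, 2028 (when the acknowledgement is issued) is Oct 17, 2028; Aug 24, 2028 is within that limit.
Step 3: the earliest permitted date is 21 days after Sep 6, 2028 (end of the 13-day hold period, which began when the fee estimate is provided on Aug 24, 2028), i.e. Sep 27, 2028; Sep 29, 2028 is on or after that date.
Step 4: the window is 14–59 days after Oct 23, 2028 (end of the 24-day objection period, which began when the non-exempt records are produced on Sep 29, 2028), so Nov 6, 2028 through Dec 21, 2028; Dec 20, 2028 falls inside that range.
Step 5: the window is 24–61 days after Dec 20, 2028 (when the exemption log is issued), so Jan 13, 2029 through Feb 19, 2029; Jan 5, 2029 is 8 days too early.
The procedure was therefore not followed at step 5.

Step 5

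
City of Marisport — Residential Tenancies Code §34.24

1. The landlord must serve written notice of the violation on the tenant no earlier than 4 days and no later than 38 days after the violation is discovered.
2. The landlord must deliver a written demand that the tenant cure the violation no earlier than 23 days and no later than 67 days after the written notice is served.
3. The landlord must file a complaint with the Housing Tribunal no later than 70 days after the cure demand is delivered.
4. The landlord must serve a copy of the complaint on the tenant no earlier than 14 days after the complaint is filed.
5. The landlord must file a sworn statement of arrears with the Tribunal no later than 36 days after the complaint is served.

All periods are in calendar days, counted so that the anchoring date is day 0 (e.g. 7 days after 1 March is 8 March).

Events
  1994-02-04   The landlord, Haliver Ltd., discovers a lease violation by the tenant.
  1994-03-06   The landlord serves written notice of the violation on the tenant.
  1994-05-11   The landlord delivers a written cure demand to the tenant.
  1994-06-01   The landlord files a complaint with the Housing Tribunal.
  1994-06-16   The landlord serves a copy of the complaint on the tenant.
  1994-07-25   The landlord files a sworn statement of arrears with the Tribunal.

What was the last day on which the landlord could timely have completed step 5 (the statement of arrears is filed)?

Step 5 runs from 1994-06-16, when the complaint is served. 36 days after 1994-06-16 is 1994-07-22.

1994-07-22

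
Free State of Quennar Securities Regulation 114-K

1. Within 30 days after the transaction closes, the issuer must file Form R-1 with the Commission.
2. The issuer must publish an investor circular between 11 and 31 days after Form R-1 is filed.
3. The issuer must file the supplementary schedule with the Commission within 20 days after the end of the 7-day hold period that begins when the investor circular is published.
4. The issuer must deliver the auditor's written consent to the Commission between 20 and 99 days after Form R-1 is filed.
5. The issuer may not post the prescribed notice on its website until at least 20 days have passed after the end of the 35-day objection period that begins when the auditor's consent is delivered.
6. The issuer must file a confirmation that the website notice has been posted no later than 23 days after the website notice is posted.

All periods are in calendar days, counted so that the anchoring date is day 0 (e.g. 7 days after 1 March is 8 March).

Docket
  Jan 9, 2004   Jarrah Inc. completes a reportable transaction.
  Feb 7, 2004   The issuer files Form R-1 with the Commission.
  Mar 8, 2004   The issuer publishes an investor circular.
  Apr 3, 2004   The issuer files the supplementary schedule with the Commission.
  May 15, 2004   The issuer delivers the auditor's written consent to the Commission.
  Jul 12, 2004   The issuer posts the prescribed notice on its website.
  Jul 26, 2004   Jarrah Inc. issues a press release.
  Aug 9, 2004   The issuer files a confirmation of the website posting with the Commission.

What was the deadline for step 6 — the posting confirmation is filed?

Step 6 runs from Jul 12, 2004, when the website notice is posted. 23 days after Jul 12, 2004 is Aug 4, 2004.

Aug 4, 2004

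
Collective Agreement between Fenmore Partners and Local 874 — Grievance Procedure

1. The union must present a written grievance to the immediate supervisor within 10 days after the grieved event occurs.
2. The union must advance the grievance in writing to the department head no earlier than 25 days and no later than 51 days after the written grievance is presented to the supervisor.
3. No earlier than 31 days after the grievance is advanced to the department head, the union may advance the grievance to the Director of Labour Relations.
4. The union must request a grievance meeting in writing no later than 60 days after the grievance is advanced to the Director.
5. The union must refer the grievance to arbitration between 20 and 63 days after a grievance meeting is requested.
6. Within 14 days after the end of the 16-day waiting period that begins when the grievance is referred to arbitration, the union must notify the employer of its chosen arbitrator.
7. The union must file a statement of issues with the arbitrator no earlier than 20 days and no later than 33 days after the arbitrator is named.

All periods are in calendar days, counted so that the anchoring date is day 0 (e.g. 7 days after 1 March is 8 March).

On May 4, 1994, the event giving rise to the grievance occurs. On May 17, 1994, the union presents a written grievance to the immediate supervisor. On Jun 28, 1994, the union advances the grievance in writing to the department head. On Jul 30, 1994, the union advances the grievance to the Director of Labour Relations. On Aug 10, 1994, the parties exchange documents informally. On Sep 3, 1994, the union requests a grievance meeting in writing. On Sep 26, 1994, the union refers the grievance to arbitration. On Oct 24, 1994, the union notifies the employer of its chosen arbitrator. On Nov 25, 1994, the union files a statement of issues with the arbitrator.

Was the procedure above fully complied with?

No

(1) due by May 4, 1994 + 10 days = May 14, 1994; done May 17, 1994 — 3 days late.
Later steps need not be reached.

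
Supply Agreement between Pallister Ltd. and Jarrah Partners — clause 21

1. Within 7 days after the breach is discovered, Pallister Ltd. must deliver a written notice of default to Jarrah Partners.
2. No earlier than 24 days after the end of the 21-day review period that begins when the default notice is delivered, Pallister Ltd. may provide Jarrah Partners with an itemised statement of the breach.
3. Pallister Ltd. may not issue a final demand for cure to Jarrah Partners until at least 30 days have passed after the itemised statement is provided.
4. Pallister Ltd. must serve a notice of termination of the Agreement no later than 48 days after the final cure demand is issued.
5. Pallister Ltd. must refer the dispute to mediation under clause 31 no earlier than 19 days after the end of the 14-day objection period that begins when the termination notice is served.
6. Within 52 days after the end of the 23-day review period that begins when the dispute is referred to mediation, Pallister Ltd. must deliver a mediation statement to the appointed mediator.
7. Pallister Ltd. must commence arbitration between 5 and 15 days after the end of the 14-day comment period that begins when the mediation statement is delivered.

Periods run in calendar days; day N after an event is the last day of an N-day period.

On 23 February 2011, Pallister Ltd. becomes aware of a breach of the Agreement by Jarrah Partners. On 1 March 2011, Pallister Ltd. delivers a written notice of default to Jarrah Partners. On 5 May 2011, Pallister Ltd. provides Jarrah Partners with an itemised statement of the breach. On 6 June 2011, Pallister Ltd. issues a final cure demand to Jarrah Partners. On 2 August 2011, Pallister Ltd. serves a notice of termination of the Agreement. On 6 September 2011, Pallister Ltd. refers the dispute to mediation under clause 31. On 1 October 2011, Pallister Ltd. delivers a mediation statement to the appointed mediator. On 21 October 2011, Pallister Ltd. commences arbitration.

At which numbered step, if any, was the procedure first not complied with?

Step 1 — counting 7 days from 23 February 2011 (when the breach is discovered) gives a deadline of 2 March 2011; 1 March 2011 is within that limit.
Step 2 — must wait 24 days from 22 March 2011 (end of the 21-day review period, which began when the default notice is delivered on 1 March 2011), so not before 15 April 2011; 5 May 2011 is on or after that date.
Step 3 — must wait 30 days from 5 May 2011 (when the itemised statement is provided), so not before 4 June 2011; done 6 June 2011, after the minimum wait.
Step 4 — counting 48 days from 6 June 2011 (when the final cure demand is issued) gives a deadline of 24 July 2011; not done until 2 August 2011, 9 days after the deadline.
Later steps need not be reached.

Step 4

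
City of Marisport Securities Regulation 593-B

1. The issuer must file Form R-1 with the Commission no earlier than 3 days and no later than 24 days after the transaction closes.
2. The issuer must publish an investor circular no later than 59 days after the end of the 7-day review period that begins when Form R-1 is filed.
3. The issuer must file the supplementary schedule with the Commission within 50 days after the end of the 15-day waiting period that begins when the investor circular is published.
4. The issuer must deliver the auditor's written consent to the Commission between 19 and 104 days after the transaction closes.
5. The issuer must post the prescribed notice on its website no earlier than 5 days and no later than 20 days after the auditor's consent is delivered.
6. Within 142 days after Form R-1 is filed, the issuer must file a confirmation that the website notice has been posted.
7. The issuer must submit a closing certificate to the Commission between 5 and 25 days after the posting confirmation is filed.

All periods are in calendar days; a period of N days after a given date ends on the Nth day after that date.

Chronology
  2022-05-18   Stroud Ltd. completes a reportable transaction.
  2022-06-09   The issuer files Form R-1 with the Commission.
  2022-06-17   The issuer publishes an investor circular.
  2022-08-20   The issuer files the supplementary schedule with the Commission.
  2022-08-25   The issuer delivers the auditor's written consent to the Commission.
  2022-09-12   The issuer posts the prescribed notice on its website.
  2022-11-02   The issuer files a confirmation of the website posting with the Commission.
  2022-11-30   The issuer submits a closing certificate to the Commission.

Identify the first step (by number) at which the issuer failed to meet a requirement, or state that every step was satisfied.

(1) the permitted window runs from 2022-05-18 + 3 = 2022-05-21 to 2022-05-18 + 24 = 2022-06-11; 2022-06-09 falls inside that range.
(2) due by 2022-06-16 + 59 days = 2022-08-14; completed 2022-06-17, before the deadline.
(3) due by 2022-07-02 + 50 days = 2022-08-21; 2022-08-20 is within that limit.
(4) the permitted window runs from 2022-05-18 + 19 = 2022-06-06 to 2022-05-18 + 104 = 2022-08-30; done 2022-08-25 — within the window.
(5) the permitted window runs from 2022-08-25 + 5 = 2022-08-30 to 2022-08-25 + 20 = 2022-09-14; done 2022-09-12, which is between those dates.
(6) due by 2022-06-09 + 142 days = 2022-10-29; done 2022-11-02 — 4 days late.
That is the first point of non-compliance.

Step 6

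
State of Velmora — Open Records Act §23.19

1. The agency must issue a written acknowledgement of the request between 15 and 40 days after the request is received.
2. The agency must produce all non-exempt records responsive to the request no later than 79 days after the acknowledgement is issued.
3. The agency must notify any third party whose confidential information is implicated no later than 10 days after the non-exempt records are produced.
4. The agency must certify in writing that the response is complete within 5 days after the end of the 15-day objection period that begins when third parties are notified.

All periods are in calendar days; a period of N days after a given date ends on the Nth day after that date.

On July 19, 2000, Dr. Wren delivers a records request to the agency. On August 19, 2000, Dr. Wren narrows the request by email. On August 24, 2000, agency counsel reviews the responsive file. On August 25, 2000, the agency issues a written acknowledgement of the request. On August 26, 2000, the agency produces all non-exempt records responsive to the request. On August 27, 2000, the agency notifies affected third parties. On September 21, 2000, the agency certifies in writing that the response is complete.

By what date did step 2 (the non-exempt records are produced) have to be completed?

Step 2 runs from August 25, 2000, when the acknowledgement is issued. 79 days after August 25, 2000 is November 12, 2000.

November 12, 2000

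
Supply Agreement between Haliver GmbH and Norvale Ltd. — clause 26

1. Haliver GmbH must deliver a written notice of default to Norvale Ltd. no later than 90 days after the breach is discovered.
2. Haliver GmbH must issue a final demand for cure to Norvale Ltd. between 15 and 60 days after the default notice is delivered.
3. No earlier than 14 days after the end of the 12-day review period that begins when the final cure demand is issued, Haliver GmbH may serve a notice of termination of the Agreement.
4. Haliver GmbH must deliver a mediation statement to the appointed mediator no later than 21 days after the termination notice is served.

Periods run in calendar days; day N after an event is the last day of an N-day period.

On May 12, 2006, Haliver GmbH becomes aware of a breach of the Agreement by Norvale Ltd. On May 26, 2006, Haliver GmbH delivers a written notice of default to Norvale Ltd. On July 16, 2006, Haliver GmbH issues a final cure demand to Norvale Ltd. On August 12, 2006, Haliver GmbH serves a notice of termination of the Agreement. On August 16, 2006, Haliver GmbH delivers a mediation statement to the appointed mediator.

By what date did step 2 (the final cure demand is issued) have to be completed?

July 25, 2006

Step 2 runs from May 26, 2006, when the default notice is delivered. The window is 15–60 days after May 26, 2006; it closes on July 25, 2006.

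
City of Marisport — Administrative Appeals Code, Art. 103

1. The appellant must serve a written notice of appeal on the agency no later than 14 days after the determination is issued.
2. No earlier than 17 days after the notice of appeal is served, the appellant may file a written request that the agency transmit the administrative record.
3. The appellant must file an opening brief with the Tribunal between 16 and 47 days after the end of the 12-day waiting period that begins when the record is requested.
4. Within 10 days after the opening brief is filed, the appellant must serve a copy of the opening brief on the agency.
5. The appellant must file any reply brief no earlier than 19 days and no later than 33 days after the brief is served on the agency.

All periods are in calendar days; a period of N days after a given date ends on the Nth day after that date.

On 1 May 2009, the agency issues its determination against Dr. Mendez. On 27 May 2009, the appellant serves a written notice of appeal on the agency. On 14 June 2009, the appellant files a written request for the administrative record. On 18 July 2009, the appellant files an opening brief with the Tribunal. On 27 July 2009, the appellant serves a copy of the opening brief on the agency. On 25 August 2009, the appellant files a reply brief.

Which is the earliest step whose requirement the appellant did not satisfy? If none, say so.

Step 1

Step 1 — counting 14 days from 1 May 2009 (when the determination is issued) gives a deadline of 15 May 2009; 27 May 2009 misses that deadline by 12 days.
No need to go further; step 1 was not satisfied.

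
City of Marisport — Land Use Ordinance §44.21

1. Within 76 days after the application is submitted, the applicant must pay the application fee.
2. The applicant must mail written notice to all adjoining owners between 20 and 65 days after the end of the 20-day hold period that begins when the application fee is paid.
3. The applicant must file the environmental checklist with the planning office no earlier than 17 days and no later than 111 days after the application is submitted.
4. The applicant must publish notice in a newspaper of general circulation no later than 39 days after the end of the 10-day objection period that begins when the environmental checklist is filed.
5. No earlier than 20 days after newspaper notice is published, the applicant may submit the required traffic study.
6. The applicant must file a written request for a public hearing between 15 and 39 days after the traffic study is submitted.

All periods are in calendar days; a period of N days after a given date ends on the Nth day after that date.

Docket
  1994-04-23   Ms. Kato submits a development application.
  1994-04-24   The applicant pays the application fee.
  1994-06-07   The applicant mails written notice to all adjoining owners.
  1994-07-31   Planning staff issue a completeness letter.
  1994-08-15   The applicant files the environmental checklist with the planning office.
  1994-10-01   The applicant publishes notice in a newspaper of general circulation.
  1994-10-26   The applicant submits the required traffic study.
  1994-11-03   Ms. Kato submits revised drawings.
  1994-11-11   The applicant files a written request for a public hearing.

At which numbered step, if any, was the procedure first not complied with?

Step 1 — counting 76 days from 1994-04-23 (when the application is submitted) gives a deadline of 1994-07-08; completed 1994-04-24, before the deadline.
Step 2 — 20 and 65 days from 1994-05-14 (end of the 20-day hold period, which began when the application fee is paid on 1994-04-24) are 1994-06-03 and 1994-07-18 respectively; done 1994-06-07 — within the window.
Step 3 — 17 and 111 days from 1994-04-23 (when the application is submitted) are 1994-05-10 and 1994-08-12 respectively; 1994-08-15 is 3 days past the end of the window.
No need to go further; step 3 was not satisfied.

Step 3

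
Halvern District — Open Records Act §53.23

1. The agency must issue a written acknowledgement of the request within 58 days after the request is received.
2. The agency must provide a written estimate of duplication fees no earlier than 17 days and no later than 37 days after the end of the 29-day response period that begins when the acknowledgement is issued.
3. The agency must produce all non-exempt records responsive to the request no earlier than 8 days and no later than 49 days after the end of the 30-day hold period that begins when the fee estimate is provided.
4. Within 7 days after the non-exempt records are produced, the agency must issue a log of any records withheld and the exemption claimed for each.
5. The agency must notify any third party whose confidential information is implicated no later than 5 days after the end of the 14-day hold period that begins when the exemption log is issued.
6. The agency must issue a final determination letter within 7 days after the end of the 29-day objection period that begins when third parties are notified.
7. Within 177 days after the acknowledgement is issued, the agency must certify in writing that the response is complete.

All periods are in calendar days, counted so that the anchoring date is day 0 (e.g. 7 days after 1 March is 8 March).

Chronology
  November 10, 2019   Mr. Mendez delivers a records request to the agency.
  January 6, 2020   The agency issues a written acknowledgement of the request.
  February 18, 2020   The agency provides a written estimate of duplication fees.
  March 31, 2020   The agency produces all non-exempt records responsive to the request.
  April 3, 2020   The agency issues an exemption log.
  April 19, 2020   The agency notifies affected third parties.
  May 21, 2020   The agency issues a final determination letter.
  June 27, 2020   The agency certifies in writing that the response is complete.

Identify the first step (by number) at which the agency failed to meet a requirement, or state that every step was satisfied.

(1) due by November 10, 2019 + 58 days = January 7, 2020; done January 6, 2020 — timely.
(2) the permitted window runs from February 4, 2020 + 17 = February 21, 2020 to February 4, 2020 + 37 = March 12, 2020; February 18, 2020 is 3 days too early.
The analysis stops there.

Step 2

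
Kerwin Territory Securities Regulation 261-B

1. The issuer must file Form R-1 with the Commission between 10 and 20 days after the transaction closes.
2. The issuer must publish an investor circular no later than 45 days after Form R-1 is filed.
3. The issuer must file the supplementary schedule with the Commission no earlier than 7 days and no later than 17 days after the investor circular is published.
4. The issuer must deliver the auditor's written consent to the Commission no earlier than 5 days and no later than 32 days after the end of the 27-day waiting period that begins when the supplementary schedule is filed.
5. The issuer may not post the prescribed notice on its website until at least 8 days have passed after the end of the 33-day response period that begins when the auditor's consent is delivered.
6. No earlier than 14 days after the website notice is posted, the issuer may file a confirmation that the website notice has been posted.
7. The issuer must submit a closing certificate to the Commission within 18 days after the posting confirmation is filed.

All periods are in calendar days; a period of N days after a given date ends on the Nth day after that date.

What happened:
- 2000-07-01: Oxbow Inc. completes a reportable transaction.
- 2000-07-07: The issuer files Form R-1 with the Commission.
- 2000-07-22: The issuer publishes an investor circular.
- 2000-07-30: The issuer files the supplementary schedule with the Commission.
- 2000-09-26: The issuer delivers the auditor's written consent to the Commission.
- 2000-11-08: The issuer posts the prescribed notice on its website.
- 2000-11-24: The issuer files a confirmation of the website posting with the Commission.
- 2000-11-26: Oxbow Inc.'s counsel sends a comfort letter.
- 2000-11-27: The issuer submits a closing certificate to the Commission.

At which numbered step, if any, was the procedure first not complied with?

Step 1

Step 1 — 10 and 20 days from 2000-07-01 (when the transaction closes) are 2000-07-11 and 2000-07-21 respectively; done 2000-07-07 — 4 days before the window opened.
The analysis stops there.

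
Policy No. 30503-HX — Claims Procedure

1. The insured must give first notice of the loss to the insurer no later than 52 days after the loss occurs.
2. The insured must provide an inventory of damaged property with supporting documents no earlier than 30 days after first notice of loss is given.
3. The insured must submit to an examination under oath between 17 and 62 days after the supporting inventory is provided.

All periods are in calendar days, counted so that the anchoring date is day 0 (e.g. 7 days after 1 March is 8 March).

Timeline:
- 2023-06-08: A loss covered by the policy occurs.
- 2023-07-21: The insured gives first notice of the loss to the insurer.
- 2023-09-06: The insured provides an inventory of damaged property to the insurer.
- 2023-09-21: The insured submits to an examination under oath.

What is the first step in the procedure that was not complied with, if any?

(1) due by 2023-06-08 + 52 days = 2023-07-30; done 2023-07-21 — timely.
(2) permitted from 2023-07-21 + 30 days = 2023-08-20 onward; done 2023-09-06 — permitted.
(3) the permitted window runs from 2023-09-06 + 17 = 2023-09-23 to 2023-09-06 + 62 = 2023-11-07; done 2023-09-21 — 2 days before the window opened.
Later steps need not be reached.

Step 3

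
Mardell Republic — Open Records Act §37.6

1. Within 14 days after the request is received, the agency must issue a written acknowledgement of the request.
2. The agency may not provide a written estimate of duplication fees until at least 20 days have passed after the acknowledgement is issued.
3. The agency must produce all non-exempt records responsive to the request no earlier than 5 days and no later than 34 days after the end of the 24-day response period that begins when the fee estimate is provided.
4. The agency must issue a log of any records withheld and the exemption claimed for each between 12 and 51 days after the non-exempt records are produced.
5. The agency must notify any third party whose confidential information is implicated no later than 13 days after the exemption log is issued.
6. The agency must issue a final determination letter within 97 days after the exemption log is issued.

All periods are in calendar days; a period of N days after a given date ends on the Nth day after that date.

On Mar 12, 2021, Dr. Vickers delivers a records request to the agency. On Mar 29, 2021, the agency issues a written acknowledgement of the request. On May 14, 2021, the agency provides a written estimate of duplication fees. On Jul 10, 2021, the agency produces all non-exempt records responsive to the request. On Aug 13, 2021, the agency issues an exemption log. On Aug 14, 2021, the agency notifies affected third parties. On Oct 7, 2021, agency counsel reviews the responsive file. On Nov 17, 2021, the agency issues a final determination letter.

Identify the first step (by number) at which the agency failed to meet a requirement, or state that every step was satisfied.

Step 1 — counting 14 days from Mar 12, 2021 (when the request is received) gives a deadline of Mar 26, 2021; done Mar 29, 2021 — 3 days late.

Step 1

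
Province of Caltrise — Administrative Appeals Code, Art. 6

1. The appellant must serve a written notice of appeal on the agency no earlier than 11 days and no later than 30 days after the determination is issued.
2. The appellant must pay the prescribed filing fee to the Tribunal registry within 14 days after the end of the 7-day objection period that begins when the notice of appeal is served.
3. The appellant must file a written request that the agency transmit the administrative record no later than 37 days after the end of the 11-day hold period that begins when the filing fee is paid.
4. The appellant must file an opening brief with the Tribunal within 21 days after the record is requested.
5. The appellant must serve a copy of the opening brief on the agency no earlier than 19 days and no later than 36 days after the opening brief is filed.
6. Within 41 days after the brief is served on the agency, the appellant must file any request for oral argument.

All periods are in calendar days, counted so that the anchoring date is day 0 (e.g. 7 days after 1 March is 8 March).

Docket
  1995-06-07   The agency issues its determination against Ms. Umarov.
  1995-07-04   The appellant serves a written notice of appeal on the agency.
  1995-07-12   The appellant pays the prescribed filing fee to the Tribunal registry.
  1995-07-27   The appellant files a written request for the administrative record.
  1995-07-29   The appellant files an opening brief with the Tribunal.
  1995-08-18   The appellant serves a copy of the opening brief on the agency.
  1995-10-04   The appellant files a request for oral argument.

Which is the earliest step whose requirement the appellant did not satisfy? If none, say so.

Step 1: the window is 11–30 days after 1995-06-07 (when the determination is issued), so 1995-06-18 through 1995-07-07; done 1995-07-04 — within the window.
Step 2: 14 days after 1995-07-11 (end of the 7-day objection period, which began when the notice of appeal is served on 1995-07-04) is 1995-07-25; completed 1995-07-12, before the deadline.
Step 3: 37 days after 1995-07-23 (end of the 11-day hold period, which began when the filing fee is paid on 1995-07-12) is 1995-08-29; 1995-07-27 is within that limit.
Step 4: 21 days after 1995-07-27 (when the record is requested) is 1995-08-17; done 1995-07-29 — timely.
Step 5: the window is 19–36 days after 1995-07-29 (when the opening brief is filed), so 1995-08-17 through 1995-09-03; 1995-08-18 falls inside that range.
Step 6: 41 days after 1995-08-18 (when the brief is served on the agency) is 1995-09-28; not done until 1995-10-04, 6 days after the deadline.

Step 6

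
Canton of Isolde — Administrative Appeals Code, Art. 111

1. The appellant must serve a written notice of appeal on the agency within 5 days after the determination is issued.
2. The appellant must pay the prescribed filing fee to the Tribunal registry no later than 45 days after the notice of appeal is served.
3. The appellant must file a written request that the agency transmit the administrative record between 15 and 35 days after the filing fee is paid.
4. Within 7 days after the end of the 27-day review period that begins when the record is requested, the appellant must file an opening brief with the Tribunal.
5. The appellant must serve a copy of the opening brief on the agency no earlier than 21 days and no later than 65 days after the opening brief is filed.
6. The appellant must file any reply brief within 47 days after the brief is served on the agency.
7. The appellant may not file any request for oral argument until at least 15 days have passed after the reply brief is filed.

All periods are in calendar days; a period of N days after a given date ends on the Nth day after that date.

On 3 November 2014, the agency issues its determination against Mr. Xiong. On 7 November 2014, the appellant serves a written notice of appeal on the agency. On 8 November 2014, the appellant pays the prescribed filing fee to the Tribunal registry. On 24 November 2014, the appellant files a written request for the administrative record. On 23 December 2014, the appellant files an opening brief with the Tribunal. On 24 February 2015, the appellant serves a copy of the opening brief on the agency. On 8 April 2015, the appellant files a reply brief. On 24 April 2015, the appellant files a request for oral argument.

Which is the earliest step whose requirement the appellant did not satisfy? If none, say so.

Step 1: 5 days after 3 November 2014 (when the determination is issued) is 8 November 2014; done 7 November 2014 — timely.
Step 2: 45 days after 7 November 2014 (when the notice of appeal is served) is 22 December 2014; 8 November 2014 is within that limit.
Step 3: the window is 15–35 days after 8 November 2014 (when the filing fee is paid), so 23 November 2014 through 13 December 2014; done 24 November 2014, which is between those dates.
Step 4: 7 days after 21 December 2014 (end of the 27-day review period, which began when the record is requested on 24 November 2014) is 28 December 2014; 23 December 2014 is within that limit.
Step 5: the window is 21–65 days after 23 December 2014 (when the opening brief is filed), so 13 January 2015 through 26 February 2015; done 24 February 2015, which is between those dates.
Step 6: 47 days after 24 February 2015 (when the brief is served on the agency) is 12 April 2015; 8 April 2015 is within that limit.
Step 7: the earliest permitted date is 15 days after 8 April 2015 (when the reply brief is filed), i.e. 23 April 2015; 24 April 2015 is on or after that date.

None — every step was satisfied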